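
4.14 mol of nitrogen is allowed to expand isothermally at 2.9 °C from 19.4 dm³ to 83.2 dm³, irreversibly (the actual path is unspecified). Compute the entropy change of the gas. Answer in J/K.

ΔS_gas = 50.1 J/K

Entropy is a state function, so ΔS_gas depends only on the end states.
For an isothermal ideal gas ΔS_gas = nR ln(V₂/V₁) = 4.14 × 8.314 × ln(83.2/19.4) = 50.1 J/K.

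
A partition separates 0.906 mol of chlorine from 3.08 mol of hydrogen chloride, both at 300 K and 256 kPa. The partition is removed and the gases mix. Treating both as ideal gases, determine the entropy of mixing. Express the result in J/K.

ΔS_mix = 17.8 J/K

Mole fractions: x_A = 0.906/3.99 = 0.227, x_B = 0.773.
ΔS_mix = −R(n_A ln x_A + n_B ln x_B) = −8.314 × (0.906 ln 0.227 + 3.08 ln 0.773) = 17.8 J/K.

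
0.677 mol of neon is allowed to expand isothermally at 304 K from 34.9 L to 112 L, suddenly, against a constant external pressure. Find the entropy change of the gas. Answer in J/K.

ΔS_gas = 6.56 J/K

Entropy is a state function, so ΔS_gas depends only on the end states.
For an isothermal ideal gas ΔS_gas = nR ln(V₂/V₁) = 0.677 × 8.314 × ln(112/34.9) = 6.56 J/K.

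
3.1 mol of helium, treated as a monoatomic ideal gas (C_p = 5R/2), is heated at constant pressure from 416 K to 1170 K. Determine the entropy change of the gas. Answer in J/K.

ΔS = 66.6 J/K

At constant pressure, ΔS = nC_p ln(T₂/T₁) with C_p = 5R/2 = 20.79 J mol⁻¹ K⁻¹.
ΔS = 3.1 × 20.79 × ln(1170/416) = 66.6 J/K.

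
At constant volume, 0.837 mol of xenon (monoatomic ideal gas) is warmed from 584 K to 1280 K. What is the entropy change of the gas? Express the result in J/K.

At constant volume, ΔS = nC_V ln(T₂/T₁) with C_V = 3R/2 = 12.47 J mol⁻¹ K⁻¹.
ΔS = 0.837 × 12.47 × ln(1280/584) = 8.19 J/K.

ΔS = 8.19 J/K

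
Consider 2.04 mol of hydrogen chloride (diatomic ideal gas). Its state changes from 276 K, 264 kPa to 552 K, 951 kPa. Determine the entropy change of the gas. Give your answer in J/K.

ΔS = nC_p ln(T₂/T₁) − nR ln(P₂/P₁), with C_p = 7R/2 = 29.1 J mol⁻¹ K⁻¹ for a diatomic ideal gas.
ΔS = 2.04 × [29.1 × ln(552/276) − 8.314 × ln(951/264)] = 19.4 J/K.

ΔS = 19.4 J/K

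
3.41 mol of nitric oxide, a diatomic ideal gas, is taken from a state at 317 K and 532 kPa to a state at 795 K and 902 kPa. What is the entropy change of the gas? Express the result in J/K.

ΔS = nC_p ln(T₂/T₁) − nR ln(P₂/P₁), with C_p = 7R/2 = 29.1 J mol⁻¹ K⁻¹ for a diatomic ideal gas.
ΔS = 3.41 × [29.1 × ln(795/317) − 8.314 × ln(902/532)] = 76.3 J/K.

ΔS = 76.3 J/K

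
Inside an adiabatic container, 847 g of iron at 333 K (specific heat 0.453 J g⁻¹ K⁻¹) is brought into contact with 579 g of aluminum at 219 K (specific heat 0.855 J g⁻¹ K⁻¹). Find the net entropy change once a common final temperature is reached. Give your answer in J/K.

Energy balance: T_f = (m₁c₁T₁ + m₂c₂T₂)/(m₁c₁ + m₂c₂) = 268.78 K.
ΔS₁ = m₁c₁ ln(T_f/T₁) = 383.691 × ln(268.78/333) = -82.21 J/K.
ΔS₂ = m₂c₂ ln(T_f/T₂) = 495.045 × ln(268.78/219) = 101.4 J/K.
ΔS_total = -82.21 + 101.4 = 19.2 J/K.

ΔS_total = 19.2 J/K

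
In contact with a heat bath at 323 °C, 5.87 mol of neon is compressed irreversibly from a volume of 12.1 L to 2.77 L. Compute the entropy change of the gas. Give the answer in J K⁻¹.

ΔS_gas = -72 J/K

Entropy is a state function, so ΔS_gas depends only on the end states.
For an isothermal ideal gas ΔS_gas = nR ln(V₂/V₁) = 5.87 × 8.314 × ln(2.77/12.1) = -72 J/K.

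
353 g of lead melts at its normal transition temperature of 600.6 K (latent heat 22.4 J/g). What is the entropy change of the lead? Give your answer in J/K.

Heat absorbed by the substance: Q = mL = 353 × 22.4 = 7907.2 J.
At constant T, ΔS = Q_rev/T = 7907.2 / 600.6 = 13.2 J/K.

ΔS = 13.2 J/K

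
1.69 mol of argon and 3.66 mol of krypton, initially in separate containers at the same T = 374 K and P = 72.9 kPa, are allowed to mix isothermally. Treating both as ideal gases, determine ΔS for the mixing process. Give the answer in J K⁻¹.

ΔS_mix = 27.7 J/K

Mole fractions: x_A = 1.69/5.35 = 0.316, x_B = 0.684.
ΔS_mix = −R(n_A ln x_A + n_B ln x_B) = −8.314 × (1.69 ln 0.316 + 3.66 ln 0.684) = 27.7 J/K.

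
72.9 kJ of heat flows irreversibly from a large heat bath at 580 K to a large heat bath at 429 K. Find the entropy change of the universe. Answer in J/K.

ΔS_total = 44.2 J/K

ΔS_hot = −Q/T_H = −72900/580 = -125.7 J/K and ΔS_cold = +Q/T_C = 72900/429 = 169.9 J/K.
ΔS_total = -125.7 + 169.9 = 44.2 J/K, positive as the second law requires.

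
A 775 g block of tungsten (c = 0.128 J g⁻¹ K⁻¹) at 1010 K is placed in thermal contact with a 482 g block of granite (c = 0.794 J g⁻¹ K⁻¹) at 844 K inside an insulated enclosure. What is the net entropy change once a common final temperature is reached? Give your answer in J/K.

ΔS_total = 1.31 J/K

Energy balance: T_f = (m₁c₁T₁ + m₂c₂T₂)/(m₁c₁ + m₂c₂) = 878.17 K.
ΔS₁ = m₁c₁ ln(T_f/T₁) = 99.2 × ln(878.17/1010) = -13.875 J/K.
ΔS₂ = m₂c₂ ln(T_f/T₂) = 382.708 × ln(878.17/844) = 15.189 J/K.
ΔS_total = -13.875 + 15.189 = 1.31 J/K.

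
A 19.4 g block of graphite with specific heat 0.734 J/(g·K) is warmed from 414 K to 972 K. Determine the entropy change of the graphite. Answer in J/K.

ΔS = ∫dQ_rev/T = m c ln(T₂/T₁) = 19.4 × 0.734 × ln(972/414) = 12.2 J/K.

ΔS = 12.2 J/K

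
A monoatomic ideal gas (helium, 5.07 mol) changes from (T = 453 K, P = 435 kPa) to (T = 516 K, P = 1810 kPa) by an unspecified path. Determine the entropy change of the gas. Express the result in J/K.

ΔS = nC_p ln(T₂/T₁) − nR ln(P₂/P₁), with C_p = 5R/2 = 20.79 J mol⁻¹ K⁻¹ for a monoatomic ideal gas.
ΔS = 5.07 × [20.79 × ln(516/453) − 8.314 × ln(1810/435)] = -46.4 J/K.

ΔS = -46.4 J/K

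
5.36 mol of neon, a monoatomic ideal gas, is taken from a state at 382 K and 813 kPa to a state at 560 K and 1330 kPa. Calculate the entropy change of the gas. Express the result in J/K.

ΔS = 20.7 J/K

ΔS = nC_p ln(T₂/T₁) − nR ln(P₂/P₁), with C_p = 5R/2 = 20.79 J mol⁻¹ K⁻¹ for a monoatomic ideal gas.
ΔS = 5.36 × [20.79 × ln(560/382) − 8.314 × ln(1330/813)] = 20.7 J/K.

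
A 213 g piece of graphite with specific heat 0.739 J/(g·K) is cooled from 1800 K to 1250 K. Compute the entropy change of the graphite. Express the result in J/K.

ΔS = ∫dQ_rev/T = m c ln(T₂/T₁) = 213 × 0.739 × ln(1250/1800) = -57.4 J/K.

ΔS = -57.4 J/K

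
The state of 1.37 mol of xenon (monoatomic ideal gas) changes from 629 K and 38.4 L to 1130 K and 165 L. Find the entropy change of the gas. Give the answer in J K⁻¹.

Entropy is a state function: ΔS = nC_V ln(T₂/T₁) + nR ln(V₂/V₁), with C_V = 3R/2 = 12.47 J mol⁻¹ K⁻¹ for a monoatomic ideal gas.
ΔS = 1.37 × [12.47 × ln(1130/629) + 8.314 × ln(165/38.4)] = 26.6 J/K.

ΔS = 26.6 J/K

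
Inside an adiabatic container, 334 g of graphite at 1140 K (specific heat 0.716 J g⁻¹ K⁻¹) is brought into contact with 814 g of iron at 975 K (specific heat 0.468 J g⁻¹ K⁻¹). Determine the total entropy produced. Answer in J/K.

Energy balance: T_f = (m₁c₁T₁ + m₂c₂T₂)/(m₁c₁ + m₂c₂) = 1038.6 K.
ΔS₁ = m₁c₁ ln(T_f/T₁) = 239.144 × ln(1038.6/1140) = -22.27 J/K.
ΔS₂ = m₂c₂ ln(T_f/T₂) = 380.952 × ln(1038.6/975) = 24.09 J/K.
ΔS_total = -22.27 + 24.09 = 1.82 J/K.

ΔS_total = 1.82 J/K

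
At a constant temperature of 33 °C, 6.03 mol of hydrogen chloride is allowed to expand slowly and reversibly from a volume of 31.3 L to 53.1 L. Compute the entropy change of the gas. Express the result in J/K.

ΔS_gas = 26.5 J/K

For an isothermal ideal gas ΔS_gas = nR ln(V₂/V₁) = 6.03 × 8.314 × ln(53.1/31.3) = 26.5 J/K.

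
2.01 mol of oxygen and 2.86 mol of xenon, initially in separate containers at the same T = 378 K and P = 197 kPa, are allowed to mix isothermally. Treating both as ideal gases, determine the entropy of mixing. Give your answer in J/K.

ΔS_mix = 27.4 J/K

Mole fractions: x_A = 2.01/4.87 = 0.413, x_B = 0.587.
ΔS_mix = −R(n_A ln x_A + n_B ln x_B) = −8.314 × (2.01 ln 0.413 + 2.86 ln 0.587) = 27.4 J/K.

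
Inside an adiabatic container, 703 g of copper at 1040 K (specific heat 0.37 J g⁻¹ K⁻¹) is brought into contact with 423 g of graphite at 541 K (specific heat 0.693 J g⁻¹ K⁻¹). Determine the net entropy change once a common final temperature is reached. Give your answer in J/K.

Energy balance: T_f = (m₁c₁T₁ + m₂c₂T₂)/(m₁c₁ + m₂c₂) = 775.6 K.
ΔS₁ = m₁c₁ ln(T_f/T₁) = 260.11 × ln(775.6/1040) = -76.3 J/K.
ΔS₂ = m₂c₂ ln(T_f/T₂) = 293.139 × ln(775.6/541) = 105.6 J/K.
ΔS_total = -76.3 + 105.6 = 29.3 J/K.

ΔS_total = 29.3 J/K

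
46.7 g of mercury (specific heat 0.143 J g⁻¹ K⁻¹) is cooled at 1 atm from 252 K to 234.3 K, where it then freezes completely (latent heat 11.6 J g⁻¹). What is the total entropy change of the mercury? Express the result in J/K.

ΔS = -2.8 J/K

Cooling step: ΔS₁ = m c ln(T_tr/T_i) = 46.7 × 0.143 × ln(234.3/252) = -0.4863 J/K.
Phase change: ΔS₂ = −mL/T_tr = −46.7 × 11.6 / 234.3 = -2.312 J/K.
ΔS_total = (-0.4863) + (-2.312) = -2.8 J/K.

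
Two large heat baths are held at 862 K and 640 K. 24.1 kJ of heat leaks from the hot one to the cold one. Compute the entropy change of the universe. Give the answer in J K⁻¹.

ΔS_hot = −Q/T_H = −24100/862 = -27.96 J/K and ΔS_cold = +Q/T_C = 24100/640 = 37.66 J/K.
ΔS_total = -27.96 + 37.66 = 9.7 J/K, positive as the second law requires.

ΔS_total = 9.7 J/K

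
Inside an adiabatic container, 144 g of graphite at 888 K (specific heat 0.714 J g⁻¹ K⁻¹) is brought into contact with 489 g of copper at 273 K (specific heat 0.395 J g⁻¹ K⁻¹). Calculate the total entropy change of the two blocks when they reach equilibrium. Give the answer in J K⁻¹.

ΔS_total = 49.8 J/K

Energy balance: T_f = (m₁c₁T₁ + m₂c₂T₂)/(m₁c₁ + m₂c₂) = 486.64 K.
ΔS₁ = m₁c₁ ln(T_f/T₁) = 102.816 × ln(486.64/888) = -61.838 J/K.
ΔS₂ = m₂c₂ ln(T_f/T₂) = 193.155 × ln(486.64/273) = 111.65 J/K.
ΔS_total = -61.838 + 111.65 = 49.8 J/K.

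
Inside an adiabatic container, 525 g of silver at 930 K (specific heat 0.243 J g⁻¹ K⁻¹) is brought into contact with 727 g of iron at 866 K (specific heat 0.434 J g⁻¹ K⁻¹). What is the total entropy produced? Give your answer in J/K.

ΔS_total = 0.233 J/K

Energy balance: T_f = (m₁c₁T₁ + m₂c₂T₂)/(m₁c₁ + m₂c₂) = 884.43 K.
ΔS₁ = m₁c₁ ln(T_f/T₁) = 127.575 × ln(884.43/930) = -6.41 J/K.
ΔS₂ = m₂c₂ ln(T_f/T₂) = 315.518 × ln(884.43/866) = 6.643 J/K.
ΔS_total = -6.41 + 6.643 = 0.233 J/K.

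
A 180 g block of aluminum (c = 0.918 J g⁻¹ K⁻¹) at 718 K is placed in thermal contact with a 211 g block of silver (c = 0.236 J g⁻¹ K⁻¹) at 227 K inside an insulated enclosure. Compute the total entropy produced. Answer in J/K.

Energy balance: T_f = (m₁c₁T₁ + m₂c₂T₂)/(m₁c₁ + m₂c₂) = 604.3 K.
ΔS₁ = m₁c₁ ln(T_f/T₁) = 165.24 × ln(604.3/718) = -28.49 J/K.
ΔS₂ = m₂c₂ ln(T_f/T₂) = 49.796 × ln(604.3/227) = 48.76 J/K.
ΔS_total = -28.49 + 48.76 = 20.3 J/K.

ΔS_total = 20.3 J/K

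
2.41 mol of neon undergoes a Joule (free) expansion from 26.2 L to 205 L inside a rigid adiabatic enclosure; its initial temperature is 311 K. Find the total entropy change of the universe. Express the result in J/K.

No heat is exchanged and no work is done, so the ideal-gas temperature stays constant.
Entropy is a state function; using a reversible isothermal path, ΔS_gas = nR ln(V₂/V₁) = 2.41 × 8.314 × ln(205/26.2) = 41.2 J/K.
The insulated surroundings exchange no heat, so ΔS_surr = 0 and ΔS_universe = ΔS_gas.

ΔS_universe = 41.2 J/K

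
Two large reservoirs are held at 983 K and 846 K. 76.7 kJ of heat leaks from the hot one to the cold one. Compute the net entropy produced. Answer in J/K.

ΔS_hot = −Q/T_H = −76700/983 = -78.03 J/K and ΔS_cold = +Q/T_C = 76700/846 = 90.66 J/K.
ΔS_total = -78.03 + 90.66 = 12.6 J/K, positive as the second law requires.

ΔS_total = 12.6 J/K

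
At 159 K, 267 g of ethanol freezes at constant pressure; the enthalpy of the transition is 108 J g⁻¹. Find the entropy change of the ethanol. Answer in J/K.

Heat released by the substance: Q = −mL = −267 × 108 = −28836 J.
At constant T, ΔS = Q_rev/T = −28836 / 159 = -181 J/K.

ΔS = -181 J/K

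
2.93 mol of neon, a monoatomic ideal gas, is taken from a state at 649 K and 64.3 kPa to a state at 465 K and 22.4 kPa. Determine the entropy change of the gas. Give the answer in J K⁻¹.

ΔS = nC_p ln(T₂/T₁) − nR ln(P₂/P₁), with C_p = 5R/2 = 20.79 J mol⁻¹ K⁻¹ for a monoatomic ideal gas.
ΔS = 2.93 × [20.79 × ln(465/649) − 8.314 × ln(22.4/64.3)] = 5.38 J/K.

ΔS = 5.38 J/K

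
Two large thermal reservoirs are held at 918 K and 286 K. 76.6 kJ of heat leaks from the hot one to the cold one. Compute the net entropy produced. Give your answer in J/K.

ΔS_hot = −Q/T_H = −76600/918 = -83.44 J/K and ΔS_cold = +Q/T_C = 76600/286 = 267.8 J/K.
ΔS_total = -83.44 + 267.8 = 184 J/K, positive as the second law requires.

ΔS_total = 184 J/K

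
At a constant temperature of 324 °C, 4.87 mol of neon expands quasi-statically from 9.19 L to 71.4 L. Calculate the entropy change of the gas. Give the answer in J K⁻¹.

For an isothermal ideal gas ΔS_gas = nR ln(V₂/V₁) = 4.87 × 8.314 × ln(71.4/9.19) = 83 J/K.

ΔS_gas = 83 J/K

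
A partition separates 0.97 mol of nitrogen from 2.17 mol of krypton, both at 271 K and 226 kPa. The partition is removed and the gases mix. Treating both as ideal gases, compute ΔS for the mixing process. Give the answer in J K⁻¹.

ΔS_mix = 16.1 J/K

Mole fractions: x_A = 0.97/3.14 = 0.309, x_B = 0.691.
ΔS_mix = −R(n_A ln x_A + n_B ln x_B) = −8.314 × (0.97 ln 0.309 + 2.17 ln 0.691) = 16.1 J/K.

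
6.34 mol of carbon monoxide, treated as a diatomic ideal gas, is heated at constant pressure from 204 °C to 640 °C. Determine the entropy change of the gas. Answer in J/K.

In kelvin: T₁ = 477.15 K, T₂ = 913.15 K. At constant pressure, ΔS = nC_p ln(T₂/T₁) with C_p = 7R/2 = 29.1 J mol⁻¹ K⁻¹.
ΔS = 6.34 × 29.1 × ln(913.15/477.15) = 120 J/K.

ΔS = 120 J/K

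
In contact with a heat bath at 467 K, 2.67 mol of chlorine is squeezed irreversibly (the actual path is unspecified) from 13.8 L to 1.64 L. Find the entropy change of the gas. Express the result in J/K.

Entropy is a state function, so ΔS_gas depends only on the end states.
For an isothermal ideal gas ΔS_gas = nR ln(V₂/V₁) = 2.67 × 8.314 × ln(1.64/13.8) = -47.3 J/K.

ΔS_gas = -47.3 J/K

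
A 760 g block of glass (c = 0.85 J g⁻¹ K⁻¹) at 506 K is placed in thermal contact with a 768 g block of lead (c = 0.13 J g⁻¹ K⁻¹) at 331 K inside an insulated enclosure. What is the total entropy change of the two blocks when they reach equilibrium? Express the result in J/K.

Energy balance: T_f = (m₁c₁T₁ + m₂c₂T₂)/(m₁c₁ + m₂c₂) = 482.57 K.
ΔS₁ = m₁c₁ ln(T_f/T₁) = 646 × ln(482.57/506) = -30.62 J/K.
ΔS₂ = m₂c₂ ln(T_f/T₂) = 99.84 × ln(482.57/331) = 37.64 J/K.
ΔS_total = -30.62 + 37.64 = 7.02 J/K.

ΔS_total = 7.02 J/K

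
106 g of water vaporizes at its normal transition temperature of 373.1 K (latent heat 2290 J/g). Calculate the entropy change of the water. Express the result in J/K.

ΔS = 651 J/K

Heat absorbed by the substance: Q = mL = 106 × 2290 = 242740 J.
At constant T, ΔS = Q_rev/T = 242740 / 373.1 = 651 J/K.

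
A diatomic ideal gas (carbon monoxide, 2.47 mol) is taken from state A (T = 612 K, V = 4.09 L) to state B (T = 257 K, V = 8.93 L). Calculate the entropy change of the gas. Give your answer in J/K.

Entropy is a state function: ΔS = nC_V ln(T₂/T₁) + nR ln(V₂/V₁), with C_V = 5R/2 = 20.79 J mol⁻¹ K⁻¹ for a diatomic ideal gas.
ΔS = 2.47 × [20.79 × ln(257/612) + 8.314 × ln(8.93/4.09)] = -28.5 J/K.

ΔS = -28.5 J/K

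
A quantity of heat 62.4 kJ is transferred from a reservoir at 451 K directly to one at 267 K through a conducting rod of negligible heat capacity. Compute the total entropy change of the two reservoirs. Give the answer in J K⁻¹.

ΔS_hot = −Q/T_H = −62400/451 = -138.4 J/K and ΔS_cold = +Q/T_C = 62400/267 = 233.7 J/K.
ΔS_total = -138.4 + 233.7 = 95.3 J/K, positive as the second law requires.

ΔS_total = 95.3 J/K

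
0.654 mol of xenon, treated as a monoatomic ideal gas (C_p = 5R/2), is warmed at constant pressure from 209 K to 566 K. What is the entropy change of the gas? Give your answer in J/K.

At constant pressure, ΔS = nC_p ln(T₂/T₁) with C_p = 5R/2 = 20.79 J mol⁻¹ K⁻¹.
ΔS = 0.654 × 20.79 × ln(566/209) = 13.5 J/K.

ΔS = 13.5 J/K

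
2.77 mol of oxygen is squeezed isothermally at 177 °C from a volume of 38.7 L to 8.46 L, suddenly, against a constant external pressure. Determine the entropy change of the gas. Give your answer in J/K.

ΔS_gas = -35 J/K

Entropy is a state function, so ΔS_gas depends only on the end states.
For an isothermal ideal gas ΔS_gas = nR ln(V₂/V₁) = 2.77 × 8.314 × ln(8.46/38.7) = -35 J/K.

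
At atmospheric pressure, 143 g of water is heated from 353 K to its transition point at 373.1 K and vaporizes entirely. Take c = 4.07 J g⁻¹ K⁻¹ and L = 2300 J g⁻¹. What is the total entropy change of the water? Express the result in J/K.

Warming step: ΔS₁ = m c ln(T_tr/T_i) = 143 × 4.07 × ln(373.1/353) = 32.23 J/K.
Phase change: ΔS₂ = +mL/T_tr = 143 × 2300 / 373.1 = 881.5 J/K.
ΔS_total = (32.23) + (881.5) = 914 J/K.

ΔS = 914 J/K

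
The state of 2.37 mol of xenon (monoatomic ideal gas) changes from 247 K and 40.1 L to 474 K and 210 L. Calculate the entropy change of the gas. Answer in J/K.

ΔS = 51.9 J/K

Entropy is a state function: ΔS = nC_V ln(T₂/T₁) + nR ln(V₂/V₁), with C_V = 3R/2 = 12.47 J mol⁻¹ K⁻¹ for a monoatomic ideal gas.
ΔS = 2.37 × [12.47 × ln(474/247) + 8.314 × ln(210/40.1)] = 51.9 J/K.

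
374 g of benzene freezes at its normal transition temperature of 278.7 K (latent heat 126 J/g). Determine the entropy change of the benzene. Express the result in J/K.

Heat released by the substance: Q = −mL = −374 × 126 = −47124 J.
At constant T, ΔS = Q_rev/T = −47124 / 278.7 = -169 J/K.

ΔS = -169 J/K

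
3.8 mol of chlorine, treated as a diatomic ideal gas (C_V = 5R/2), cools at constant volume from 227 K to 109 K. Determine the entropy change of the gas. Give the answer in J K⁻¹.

ΔS = -57.9 J/K

At constant volume, ΔS = nC_V ln(T₂/T₁) with C_V = 5R/2 = 20.79 J mol⁻¹ K⁻¹.
ΔS = 3.8 × 20.79 × ln(109/227) = -57.9 J/K.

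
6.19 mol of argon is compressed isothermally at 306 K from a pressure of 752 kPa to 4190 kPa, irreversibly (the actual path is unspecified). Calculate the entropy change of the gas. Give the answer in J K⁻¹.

ΔS_gas = -88.4 J/K

Entropy is a state function, so ΔS_gas depends only on the end states.
For an isothermal ideal gas ΔS_gas = nR ln(P₁/P₂) = 6.19 × 8.314 × ln(752/4190) = -88.4 J/K.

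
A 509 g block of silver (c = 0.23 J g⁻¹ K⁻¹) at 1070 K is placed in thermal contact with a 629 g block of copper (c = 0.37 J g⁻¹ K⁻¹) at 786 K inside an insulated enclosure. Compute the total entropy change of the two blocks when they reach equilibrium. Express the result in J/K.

Energy balance: T_f = (m₁c₁T₁ + m₂c₂T₂)/(m₁c₁ + m₂c₂) = 881.05 K.
ΔS₁ = m₁c₁ ln(T_f/T₁) = 117.07 × ln(881.05/1070) = -22.75 J/K.
ΔS₂ = m₂c₂ ln(T_f/T₂) = 232.73 × ln(881.05/786) = 26.57 J/K.
ΔS_total = -22.75 + 26.57 = 3.82 J/K.

ΔS_total = 3.82 J/K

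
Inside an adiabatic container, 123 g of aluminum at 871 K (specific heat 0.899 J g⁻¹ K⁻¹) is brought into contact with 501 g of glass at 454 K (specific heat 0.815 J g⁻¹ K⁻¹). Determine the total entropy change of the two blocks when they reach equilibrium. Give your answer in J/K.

Energy balance: T_f = (m₁c₁T₁ + m₂c₂T₂)/(m₁c₁ + m₂c₂) = 542.86 K.
ΔS₁ = m₁c₁ ln(T_f/T₁) = 110.577 × ln(542.86/871) = -52.28 J/K.
ΔS₂ = m₂c₂ ln(T_f/T₂) = 408.315 × ln(542.86/454) = 72.99 J/K.
ΔS_total = -52.28 + 72.99 = 20.7 J/K.

ΔS_total = 20.7 J/K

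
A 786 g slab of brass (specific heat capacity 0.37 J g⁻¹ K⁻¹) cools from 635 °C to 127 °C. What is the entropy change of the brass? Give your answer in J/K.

In kelvin: T₁ = 908.15 K, T₂ = 400.15 K. ΔS = ∫dQ_rev/T = m c ln(T₂/T₁) = 786 × 0.37 × ln(400.15/908.15) = -238 J/K.

ΔS = -238 J/K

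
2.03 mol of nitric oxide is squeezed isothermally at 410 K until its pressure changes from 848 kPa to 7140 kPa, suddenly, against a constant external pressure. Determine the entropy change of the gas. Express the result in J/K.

Entropy is a state function, so ΔS_gas depends only on the end states.
For an isothermal ideal gas ΔS_gas = nR ln(P₁/P₂) = 2.03 × 8.314 × ln(848/7140) = -36 J/K.

ΔS_gas = -36 J/K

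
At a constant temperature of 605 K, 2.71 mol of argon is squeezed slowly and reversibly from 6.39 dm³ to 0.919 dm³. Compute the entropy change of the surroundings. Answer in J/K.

ΔS_surr = 43.7 J/K

For an isothermal ideal gas ΔS_gas = nR ln(V₂/V₁) = 2.71 × 8.314 × ln(0.919/6.39) = -43.7 J/K.
The process is reversible, so ΔS_surr = −ΔS_gas = 43.7 J/K and ΔS_universe = 0.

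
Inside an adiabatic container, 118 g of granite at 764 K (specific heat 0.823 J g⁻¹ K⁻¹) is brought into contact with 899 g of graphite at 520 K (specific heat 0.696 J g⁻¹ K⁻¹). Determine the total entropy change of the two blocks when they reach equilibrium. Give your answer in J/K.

Energy balance: T_f = (m₁c₁T₁ + m₂c₂T₂)/(m₁c₁ + m₂c₂) = 552.78 K.
ΔS₁ = m₁c₁ ln(T_f/T₁) = 97.114 × ln(552.78/764) = -31.426 J/K.
ΔS₂ = m₂c₂ ln(T_f/T₂) = 625.704 × ln(552.78/520) = 38.253 J/K.
ΔS_total = -31.426 + 38.253 = 6.83 J/K.

ΔS_total = 6.83 J/K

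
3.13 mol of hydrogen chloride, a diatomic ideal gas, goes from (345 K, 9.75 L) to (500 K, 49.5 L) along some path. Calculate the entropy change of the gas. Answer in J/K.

ΔS = 66.4 J/K

Entropy is a state function: ΔS = nC_V ln(T₂/T₁) + nR ln(V₂/V₁), with C_V = 5R/2 = 20.79 J mol⁻¹ K⁻¹ for a diatomic ideal gas.
ΔS = 3.13 × [20.79 × ln(500/345) + 8.314 × ln(49.5/9.75)] = 66.4 J/K.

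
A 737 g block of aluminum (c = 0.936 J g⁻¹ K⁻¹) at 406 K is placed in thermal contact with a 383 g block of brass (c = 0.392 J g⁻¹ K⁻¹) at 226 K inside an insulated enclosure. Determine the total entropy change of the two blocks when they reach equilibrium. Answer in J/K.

ΔS_total = 18.6 J/K

Energy balance: T_f = (m₁c₁T₁ + m₂c₂T₂)/(m₁c₁ + m₂c₂) = 373.83 K.
ΔS₁ = m₁c₁ ln(T_f/T₁) = 689.832 × ln(373.83/406) = -56.95 J/K.
ΔS₂ = m₂c₂ ln(T_f/T₂) = 150.136 × ln(373.83/226) = 75.56 J/K.
ΔS_total = -56.95 + 75.56 = 18.6 J/K.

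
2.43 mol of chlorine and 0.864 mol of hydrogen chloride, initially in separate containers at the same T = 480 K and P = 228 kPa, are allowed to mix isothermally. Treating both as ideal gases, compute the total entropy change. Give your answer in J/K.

Mole fractions: x_A = 2.43/3.29 = 0.738, x_B = 0.262.
ΔS_mix = −R(n_A ln x_A + n_B ln x_B) = −8.314 × (2.43 ln 0.738 + 0.864 ln 0.262) = 15.8 J/K.

ΔS_mix = 15.8 J/K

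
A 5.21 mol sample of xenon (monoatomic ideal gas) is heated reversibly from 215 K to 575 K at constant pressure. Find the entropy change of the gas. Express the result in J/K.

At constant pressure, ΔS = nC_p ln(T₂/T₁) with C_p = 5R/2 = 20.79 J mol⁻¹ K⁻¹.
ΔS = 5.21 × 20.79 × ln(575/215) = 107 J/K.

ΔS = 107 J/K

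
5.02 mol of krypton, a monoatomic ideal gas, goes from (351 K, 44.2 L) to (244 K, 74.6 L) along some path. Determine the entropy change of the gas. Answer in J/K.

Entropy is a state function: ΔS = nC_V ln(T₂/T₁) + nR ln(V₂/V₁), with C_V = 3R/2 = 12.47 J mol⁻¹ K⁻¹ for a monoatomic ideal gas.
ΔS = 5.02 × [12.47 × ln(244/351) + 8.314 × ln(74.6/44.2)] = -0.919 J/K.

ΔS = -0.919 J/K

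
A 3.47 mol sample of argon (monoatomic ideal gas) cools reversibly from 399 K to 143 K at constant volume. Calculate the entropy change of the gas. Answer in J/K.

ΔS = -44.4 J/K

At constant volume, ΔS = nC_V ln(T₂/T₁) with C_V = 3R/2 = 12.47 J mol⁻¹ K⁻¹.
ΔS = 3.47 × 12.47 × ln(143/399) = -44.4 J/K.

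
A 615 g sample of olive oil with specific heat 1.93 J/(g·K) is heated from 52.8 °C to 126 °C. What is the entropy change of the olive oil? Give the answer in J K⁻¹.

ΔS = 240 J/K

In kelvin: T₁ = 325.95 K, T₂ = 399.15 K. ΔS = ∫dQ_rev/T = m c ln(T₂/T₁) = 615 × 1.93 × ln(399.15/325.95) = 240 J/K.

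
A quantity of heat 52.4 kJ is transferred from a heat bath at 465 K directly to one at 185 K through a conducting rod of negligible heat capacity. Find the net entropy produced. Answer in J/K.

ΔS_hot = −Q/T_H = −52400/465 = -112.69 J/K and ΔS_cold = +Q/T_C = 52400/185 = 283.24 J/K.
ΔS_total = -112.69 + 283.24 = 171 J/K, positive as the second law requires.

ΔS_total = 171 J/K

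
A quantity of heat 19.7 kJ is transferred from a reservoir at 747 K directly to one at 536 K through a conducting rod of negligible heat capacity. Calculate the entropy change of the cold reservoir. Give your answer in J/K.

The cold reservoir gains heat Q, so ΔS_cold = +Q/T_C = 19700/536 = 36.8 J/K.

ΔS_cold = 36.8 J/K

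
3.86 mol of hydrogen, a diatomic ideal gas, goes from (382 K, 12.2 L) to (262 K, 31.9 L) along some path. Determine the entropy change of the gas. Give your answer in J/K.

ΔS = 0.593 J/K

Entropy is a state function: ΔS = nC_V ln(T₂/T₁) + nR ln(V₂/V₁), with C_V = 5R/2 = 20.79 J mol⁻¹ K⁻¹ for a diatomic ideal gas.
ΔS = 3.86 × [20.79 × ln(262/382) + 8.314 × ln(31.9/12.2)] = 0.593 J/K.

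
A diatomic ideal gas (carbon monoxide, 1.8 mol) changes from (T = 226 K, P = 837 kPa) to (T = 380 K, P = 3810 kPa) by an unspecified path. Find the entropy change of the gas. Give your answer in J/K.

ΔS = nC_p ln(T₂/T₁) − nR ln(P₂/P₁), with C_p = 7R/2 = 29.1 J mol⁻¹ K⁻¹ for a diatomic ideal gas.
ΔS = 1.8 × [29.1 × ln(380/226) − 8.314 × ln(3810/837)] = 4.54 J/K.

ΔS = 4.54 J/K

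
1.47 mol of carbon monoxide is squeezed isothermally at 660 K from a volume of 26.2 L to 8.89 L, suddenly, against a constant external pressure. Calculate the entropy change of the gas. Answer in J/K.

Entropy is a state function, so ΔS_gas depends only on the end states.
For an isothermal ideal gas ΔS_gas = nR ln(V₂/V₁) = 1.47 × 8.314 × ln(8.89/26.2) = -13.2 J/K.

ΔS_gas = -13.2 J/K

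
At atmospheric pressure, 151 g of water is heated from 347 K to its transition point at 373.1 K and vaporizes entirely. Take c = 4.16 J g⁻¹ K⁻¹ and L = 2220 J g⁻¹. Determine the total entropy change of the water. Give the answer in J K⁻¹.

Warming step: ΔS₁ = m c ln(T_tr/T_i) = 151 × 4.16 × ln(373.1/347) = 45.56 J/K.
Phase change: ΔS₂ = +mL/T_tr = 151 × 2220 / 373.1 = 898.5 J/K.
ΔS_total = (45.56) + (898.5) = 944 J/K.

ΔS = 944 J/K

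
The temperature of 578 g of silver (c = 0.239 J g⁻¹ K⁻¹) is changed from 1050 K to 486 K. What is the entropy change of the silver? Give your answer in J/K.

ΔS = -106 J/K

ΔS = ∫dQ_rev/T = m c ln(T₂/T₁) = 578 × 0.239 × ln(486/1050) = -106 J/K.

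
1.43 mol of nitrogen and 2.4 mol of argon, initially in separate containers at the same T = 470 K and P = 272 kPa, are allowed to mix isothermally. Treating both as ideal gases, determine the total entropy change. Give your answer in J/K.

Mole fractions: x_A = 1.43/3.83 = 0.373, x_B = 0.627.
ΔS_mix = −R(n_A ln x_A + n_B ln x_B) = −8.314 × (1.43 ln 0.373 + 2.4 ln 0.627) = 21 J/K.

ΔS_mix = 21 J/K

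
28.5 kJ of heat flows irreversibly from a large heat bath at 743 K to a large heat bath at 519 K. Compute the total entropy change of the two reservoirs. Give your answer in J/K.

ΔS_hot = −Q/T_H = −28500/743 = -38.358 J/K and ΔS_cold = +Q/T_C = 28500/519 = 54.913 J/K.
ΔS_total = -38.358 + 54.913 = 16.6 J/K, positive as the second law requires.

ΔS_total = 16.6 J/K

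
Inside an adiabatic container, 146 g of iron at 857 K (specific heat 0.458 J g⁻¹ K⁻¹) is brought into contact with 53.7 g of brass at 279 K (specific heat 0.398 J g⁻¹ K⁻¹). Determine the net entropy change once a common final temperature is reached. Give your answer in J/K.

ΔS_total = 8.25 J/K

Energy balance: T_f = (m₁c₁T₁ + m₂c₂T₂)/(m₁c₁ + m₂c₂) = 717 K.
ΔS₁ = m₁c₁ ln(T_f/T₁) = 66.868 × ln(717/857) = -11.926 J/K.
ΔS₂ = m₂c₂ ln(T_f/T₂) = 21.3726 × ln(717/279) = 20.173 J/K.
ΔS_total = -11.926 + 20.173 = 8.25 J/K.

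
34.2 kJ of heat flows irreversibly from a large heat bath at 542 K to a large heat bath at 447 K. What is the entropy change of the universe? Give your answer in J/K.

ΔS_hot = −Q/T_H = −34200/542 = -63.1 J/K and ΔS_cold = +Q/T_C = 34200/447 = 76.51 J/K.
ΔS_total = -63.1 + 76.51 = 13.4 J/K, positive as the second law requires.

ΔS_total = 13.4 J/K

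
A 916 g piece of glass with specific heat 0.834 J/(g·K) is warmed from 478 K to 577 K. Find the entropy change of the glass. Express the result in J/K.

ΔS = ∫dQ_rev/T = m c ln(T₂/T₁) = 916 × 0.834 × ln(577/478) = 144 J/K.

ΔS = 144 J/K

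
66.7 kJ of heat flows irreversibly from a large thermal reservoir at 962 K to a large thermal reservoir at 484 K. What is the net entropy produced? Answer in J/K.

ΔS_hot = −Q/T_H = −66700/962 = -69.33 J/K and ΔS_cold = +Q/T_C = 66700/484 = 137.8 J/K.
ΔS_total = -69.33 + 137.8 = 68.5 J/K, positive as the second law requires.

ΔS_total = 68.5 J/K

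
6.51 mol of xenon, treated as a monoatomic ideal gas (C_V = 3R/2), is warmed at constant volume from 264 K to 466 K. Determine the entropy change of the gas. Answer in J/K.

At constant volume, ΔS = nC_V ln(T₂/T₁) with C_V = 3R/2 = 12.47 J mol⁻¹ K⁻¹.
ΔS = 6.51 × 12.47 × ln(466/264) = 46.1 J/K.

ΔS = 46.1 J/K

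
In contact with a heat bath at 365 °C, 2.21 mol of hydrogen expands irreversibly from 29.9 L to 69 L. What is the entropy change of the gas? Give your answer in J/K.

ΔS_gas = 15.4 J/K

Entropy is a state function, so ΔS_gas depends only on the end states.
For an isothermal ideal gas ΔS_gas = nR ln(V₂/V₁) = 2.21 × 8.314 × ln(69/29.9) = 15.4 J/K.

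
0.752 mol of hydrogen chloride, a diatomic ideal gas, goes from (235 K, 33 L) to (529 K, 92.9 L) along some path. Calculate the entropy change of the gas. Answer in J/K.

ΔS = 19.2 J/K

Entropy is a state function: ΔS = nC_V ln(T₂/T₁) + nR ln(V₂/V₁), with C_V = 5R/2 = 20.79 J mol⁻¹ K⁻¹ for a diatomic ideal gas.
ΔS = 0.752 × [20.79 × ln(529/235) + 8.314 × ln(92.9/33)] = 19.2 J/K.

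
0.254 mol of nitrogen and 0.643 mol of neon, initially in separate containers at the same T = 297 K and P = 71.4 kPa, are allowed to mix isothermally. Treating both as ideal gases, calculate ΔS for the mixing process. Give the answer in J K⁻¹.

ΔS_mix = 4.44 J/K

Mole fractions: x_A = 0.254/0.897 = 0.283, x_B = 0.717.
ΔS_mix = −R(n_A ln x_A + n_B ln x_B) = −8.314 × (0.254 ln 0.283 + 0.643 ln 0.717) = 4.44 J/K.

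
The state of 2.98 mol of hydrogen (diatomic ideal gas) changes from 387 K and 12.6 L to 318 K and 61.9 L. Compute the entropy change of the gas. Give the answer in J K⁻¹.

Entropy is a state function: ΔS = nC_V ln(T₂/T₁) + nR ln(V₂/V₁), with C_V = 5R/2 = 20.79 J mol⁻¹ K⁻¹ for a diatomic ideal gas.
ΔS = 2.98 × [20.79 × ln(318/387) + 8.314 × ln(61.9/12.6)] = 27.3 J/K.

ΔS = 27.3 J/K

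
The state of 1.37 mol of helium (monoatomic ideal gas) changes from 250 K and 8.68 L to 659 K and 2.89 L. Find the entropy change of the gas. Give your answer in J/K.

Entropy is a state function: ΔS = nC_V ln(T₂/T₁) + nR ln(V₂/V₁), with C_V = 3R/2 = 12.47 J mol⁻¹ K⁻¹ for a monoatomic ideal gas.
ΔS = 1.37 × [12.47 × ln(659/250) + 8.314 × ln(2.89/8.68)] = 4.03 J/K.

ΔS = 4.03 J/K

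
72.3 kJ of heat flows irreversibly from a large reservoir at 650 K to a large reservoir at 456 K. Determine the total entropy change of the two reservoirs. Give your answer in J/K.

ΔS_hot = −Q/T_H = −72300/650 = -111.23 J/K and ΔS_cold = +Q/T_C = 72300/456 = 158.55 J/K.
ΔS_total = -111.23 + 158.55 = 47.3 J/K, positive as the second law requires.

ΔS_total = 47.3 J/K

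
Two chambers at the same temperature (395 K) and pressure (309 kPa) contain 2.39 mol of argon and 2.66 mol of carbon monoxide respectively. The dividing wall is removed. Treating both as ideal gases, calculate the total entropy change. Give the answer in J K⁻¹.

ΔS_mix = 29 J/K

Mole fractions: x_A = 2.39/5.05 = 0.473, x_B = 0.527.
ΔS_mix = −R(n_A ln x_A + n_B ln x_B) = −8.314 × (2.39 ln 0.473 + 2.66 ln 0.527) = 29 J/K.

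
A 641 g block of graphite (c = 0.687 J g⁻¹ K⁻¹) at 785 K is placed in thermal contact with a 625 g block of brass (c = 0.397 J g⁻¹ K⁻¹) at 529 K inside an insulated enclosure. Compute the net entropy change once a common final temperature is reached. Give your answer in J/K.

Energy balance: T_f = (m₁c₁T₁ + m₂c₂T₂)/(m₁c₁ + m₂c₂) = 692.74 K.
ΔS₁ = m₁c₁ ln(T_f/T₁) = 440.367 × ln(692.74/785) = -55.058 J/K.
ΔS₂ = m₂c₂ ln(T_f/T₂) = 248.125 × ln(692.74/529) = 66.911 J/K.
ΔS_total = -55.058 + 66.911 = 11.9 J/K.

ΔS_total = 11.9 J/K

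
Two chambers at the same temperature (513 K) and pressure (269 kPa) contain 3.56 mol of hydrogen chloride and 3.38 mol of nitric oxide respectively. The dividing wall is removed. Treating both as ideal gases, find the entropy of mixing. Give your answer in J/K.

Mole fractions: x_A = 3.56/6.94 = 0.513, x_B = 0.487.
ΔS_mix = −R(n_A ln x_A + n_B ln x_B) = −8.314 × (3.56 ln 0.513 + 3.38 ln 0.487) = 40 J/K.

ΔS_mix = 40 J/K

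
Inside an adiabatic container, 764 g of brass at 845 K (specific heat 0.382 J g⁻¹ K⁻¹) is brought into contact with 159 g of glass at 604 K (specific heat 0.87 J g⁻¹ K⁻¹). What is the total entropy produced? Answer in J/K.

Energy balance: T_f = (m₁c₁T₁ + m₂c₂T₂)/(m₁c₁ + m₂c₂) = 767.5 K.
ΔS₁ = m₁c₁ ln(T_f/T₁) = 291.848 × ln(767.5/845) = -28.07 J/K.
ΔS₂ = m₂c₂ ln(T_f/T₂) = 138.33 × ln(767.5/604) = 33.14 J/K.
ΔS_total = -28.07 + 33.14 = 5.07 J/K.

ΔS_total = 5.07 J/K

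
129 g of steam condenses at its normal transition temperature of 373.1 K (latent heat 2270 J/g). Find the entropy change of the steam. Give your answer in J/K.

Heat released by the substance: Q = −mL = −129 × 2270 = −292830 J.
At constant T, ΔS = Q_rev/T = −292830 / 373.1 = -785 J/K.

ΔS = -785 J/K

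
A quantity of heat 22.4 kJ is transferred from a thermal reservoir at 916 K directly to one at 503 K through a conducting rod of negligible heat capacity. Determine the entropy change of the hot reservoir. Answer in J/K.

The hot reservoir loses heat Q, so ΔS_hot = −Q/T_H = −22400/916 = -24.5 J/K.

ΔS_hot = -24.5 J/K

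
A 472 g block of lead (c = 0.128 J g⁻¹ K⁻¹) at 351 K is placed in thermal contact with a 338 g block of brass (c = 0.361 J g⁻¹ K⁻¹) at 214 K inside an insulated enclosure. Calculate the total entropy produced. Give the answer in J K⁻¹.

Energy balance: T_f = (m₁c₁T₁ + m₂c₂T₂)/(m₁c₁ + m₂c₂) = 259.37 K.
ΔS₁ = m₁c₁ ln(T_f/T₁) = 60.416 × ln(259.37/351) = -18.28 J/K.
ΔS₂ = m₂c₂ ln(T_f/T₂) = 122.018 × ln(259.37/214) = 23.46 J/K.
ΔS_total = -18.28 + 23.46 = 5.18 J/K.

ΔS_total = 5.18 J/K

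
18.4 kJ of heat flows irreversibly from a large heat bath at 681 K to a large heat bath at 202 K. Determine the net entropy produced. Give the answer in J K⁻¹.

ΔS_total = 64.1 J/K

ΔS_hot = −Q/T_H = −18400/681 = -27.02 J/K and ΔS_cold = +Q/T_C = 18400/202 = 91.09 J/K.
ΔS_total = -27.02 + 91.09 = 64.1 J/K, positive as the second law requires.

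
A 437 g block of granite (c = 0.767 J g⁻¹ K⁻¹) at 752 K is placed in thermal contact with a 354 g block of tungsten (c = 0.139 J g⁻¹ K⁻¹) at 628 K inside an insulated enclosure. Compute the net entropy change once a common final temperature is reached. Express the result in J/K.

ΔS_total = 0.666 J/K

Energy balance: T_f = (m₁c₁T₁ + m₂c₂T₂)/(m₁c₁ + m₂c₂) = 736.13 K.
ΔS₁ = m₁c₁ ln(T_f/T₁) = 335.179 × ln(736.13/752) = -7.151 J/K.
ΔS₂ = m₂c₂ ln(T_f/T₂) = 49.206 × ln(736.13/628) = 7.817 J/K.
ΔS_total = -7.151 + 7.817 = 0.666 J/K.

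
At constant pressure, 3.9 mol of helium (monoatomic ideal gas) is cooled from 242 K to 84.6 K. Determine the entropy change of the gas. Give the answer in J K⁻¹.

At constant pressure, ΔS = nC_p ln(T₂/T₁) with C_p = 5R/2 = 20.79 J mol⁻¹ K⁻¹.
ΔS = 3.9 × 20.79 × ln(84.6/242) = -85.2 J/K.

ΔS = -85.2 J/K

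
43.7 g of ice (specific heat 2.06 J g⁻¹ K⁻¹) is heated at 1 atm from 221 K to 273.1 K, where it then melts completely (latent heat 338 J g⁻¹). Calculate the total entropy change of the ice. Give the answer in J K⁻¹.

Warming step: ΔS₁ = m c ln(T_tr/T_i) = 43.7 × 2.06 × ln(273.1/221) = 19.06 J/K.
Phase change: ΔS₂ = +mL/T_tr = 43.7 × 338 / 273.1 = 54.08 J/K.
ΔS_total = (19.06) + (54.08) = 73.1 J/K.

ΔS = 73.1 J/K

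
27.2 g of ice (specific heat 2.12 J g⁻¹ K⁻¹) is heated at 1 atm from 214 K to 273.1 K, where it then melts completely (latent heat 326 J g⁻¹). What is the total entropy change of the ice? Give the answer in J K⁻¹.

Warming step: ΔS₁ = m c ln(T_tr/T_i) = 27.2 × 2.12 × ln(273.1/214) = 14.06 J/K.
Phase change: ΔS₂ = +mL/T_tr = 27.2 × 326 / 273.1 = 32.47 J/K.
ΔS_total = (14.06) + (32.47) = 46.5 J/K.

ΔS = 46.5 J/K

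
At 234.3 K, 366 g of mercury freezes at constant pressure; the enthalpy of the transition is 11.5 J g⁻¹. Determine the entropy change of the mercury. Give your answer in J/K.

ΔS = -18 J/K

Heat released by the substance: Q = −mL = −366 × 11.5 = −4209 J.
At constant T, ΔS = Q_rev/T = −4209 / 234.3 = -18 J/K.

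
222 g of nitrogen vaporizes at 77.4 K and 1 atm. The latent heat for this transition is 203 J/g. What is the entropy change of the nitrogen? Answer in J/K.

ΔS = 582 J/K

Heat absorbed by the substance: Q = mL = 222 × 203 = 45066 J.
At constant T, ΔS = Q_rev/T = 45066 / 77.4 = 582 J/K.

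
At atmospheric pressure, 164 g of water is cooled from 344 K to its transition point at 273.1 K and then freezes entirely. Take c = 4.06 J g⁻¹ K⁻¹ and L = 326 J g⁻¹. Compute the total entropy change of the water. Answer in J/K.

Cooling step: ΔS₁ = m c ln(T_tr/T_i) = 164 × 4.06 × ln(273.1/344) = -153.68 J/K.
Phase change: ΔS₂ = −mL/T_tr = −164 × 326 / 273.1 = -195.77 J/K.
ΔS_total = (-153.68) + (-195.77) = -349 J/K.

ΔS = -349 J/K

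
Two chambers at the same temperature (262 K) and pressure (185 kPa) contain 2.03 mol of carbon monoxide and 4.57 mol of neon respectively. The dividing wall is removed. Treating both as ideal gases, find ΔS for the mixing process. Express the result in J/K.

Mole fractions: x_A = 2.03/6.6 = 0.308, x_B = 0.692.
ΔS_mix = −R(n_A ln x_A + n_B ln x_B) = −8.314 × (2.03 ln 0.308 + 4.57 ln 0.692) = 33.9 J/K.

ΔS_mix = 33.9 J/K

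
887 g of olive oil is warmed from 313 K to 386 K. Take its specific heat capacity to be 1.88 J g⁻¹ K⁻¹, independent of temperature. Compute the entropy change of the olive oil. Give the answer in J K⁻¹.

ΔS = 350 J/K

ΔS = ∫dQ_rev/T = m c ln(T₂/T₁) = 887 × 1.88 × ln(386/313) = 350 J/K.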